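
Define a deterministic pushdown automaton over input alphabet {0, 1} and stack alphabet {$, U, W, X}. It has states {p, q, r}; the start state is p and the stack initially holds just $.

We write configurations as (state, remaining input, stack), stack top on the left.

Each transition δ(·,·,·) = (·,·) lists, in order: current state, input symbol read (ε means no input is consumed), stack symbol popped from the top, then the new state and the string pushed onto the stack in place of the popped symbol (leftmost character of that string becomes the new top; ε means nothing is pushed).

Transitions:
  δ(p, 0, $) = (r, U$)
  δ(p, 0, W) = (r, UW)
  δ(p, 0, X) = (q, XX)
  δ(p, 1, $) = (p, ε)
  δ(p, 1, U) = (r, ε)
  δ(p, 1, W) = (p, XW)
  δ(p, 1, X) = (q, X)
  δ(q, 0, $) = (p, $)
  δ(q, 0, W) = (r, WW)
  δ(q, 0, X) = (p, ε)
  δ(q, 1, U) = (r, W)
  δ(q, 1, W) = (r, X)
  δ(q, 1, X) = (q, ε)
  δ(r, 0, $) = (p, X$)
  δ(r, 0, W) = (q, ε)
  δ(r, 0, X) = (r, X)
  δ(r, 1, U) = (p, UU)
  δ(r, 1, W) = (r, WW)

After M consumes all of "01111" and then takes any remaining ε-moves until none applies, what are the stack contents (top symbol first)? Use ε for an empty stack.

U$

(p, 01111, $)
  read 0, top $: go to r, push U$ → (r, 1111, U$)
  read 1, top U: go to p, push UU → (p, 111, UU$)
  read 1, top U: go to r, push ε → (r, 11, U$)
  read 1, top U: go to p, push UU → (p, 1, UU$)
  read 1, top U: go to r, push ε → (r, ε, U$)
All input consumed in state r with stack U$.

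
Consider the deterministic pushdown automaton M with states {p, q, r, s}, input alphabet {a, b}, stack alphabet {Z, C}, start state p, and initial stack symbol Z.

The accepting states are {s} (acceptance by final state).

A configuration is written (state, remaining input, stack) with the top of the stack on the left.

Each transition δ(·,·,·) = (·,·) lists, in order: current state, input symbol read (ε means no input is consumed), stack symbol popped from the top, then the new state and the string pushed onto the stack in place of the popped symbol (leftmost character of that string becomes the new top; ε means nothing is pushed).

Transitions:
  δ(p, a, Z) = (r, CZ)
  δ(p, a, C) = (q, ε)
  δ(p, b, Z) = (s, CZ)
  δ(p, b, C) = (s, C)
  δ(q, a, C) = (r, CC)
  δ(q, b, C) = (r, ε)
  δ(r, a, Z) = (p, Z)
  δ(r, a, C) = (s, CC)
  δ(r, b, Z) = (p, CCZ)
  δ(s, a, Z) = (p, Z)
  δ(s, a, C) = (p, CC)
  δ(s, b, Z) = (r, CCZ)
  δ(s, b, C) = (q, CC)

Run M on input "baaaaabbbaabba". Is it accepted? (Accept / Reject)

(p, baaaaabbbaabba, Z) ⊢ (s, aaaaabbbaabba, CZ) ⊢ (p, aaaabbbaabba, CCZ) ⊢ (q, aaabbbaabba, CZ) ⊢ (r, aabbbaabba, CCZ) ⊢ (s, abbbaabba, CCCZ) ⊢ (p, bbbaabba, CCCCZ) ⊢ (s, bbaabba, CCCCZ) ⊢ (q, baabba, CCCCCZ) ⊢ (r, aabba, CCCCZ) ⊢ (s, abba, CCCCCZ) ⊢ (p, bba, CCCCCCZ) ⊢ (s, ba, CCCCCCZ) ⊢ (q, a, CCCCCCCZ) ⊢ (r, ε, CCCCCCCCZ)
All input consumed; state r ∉ F and no further ε-move applies.

Reject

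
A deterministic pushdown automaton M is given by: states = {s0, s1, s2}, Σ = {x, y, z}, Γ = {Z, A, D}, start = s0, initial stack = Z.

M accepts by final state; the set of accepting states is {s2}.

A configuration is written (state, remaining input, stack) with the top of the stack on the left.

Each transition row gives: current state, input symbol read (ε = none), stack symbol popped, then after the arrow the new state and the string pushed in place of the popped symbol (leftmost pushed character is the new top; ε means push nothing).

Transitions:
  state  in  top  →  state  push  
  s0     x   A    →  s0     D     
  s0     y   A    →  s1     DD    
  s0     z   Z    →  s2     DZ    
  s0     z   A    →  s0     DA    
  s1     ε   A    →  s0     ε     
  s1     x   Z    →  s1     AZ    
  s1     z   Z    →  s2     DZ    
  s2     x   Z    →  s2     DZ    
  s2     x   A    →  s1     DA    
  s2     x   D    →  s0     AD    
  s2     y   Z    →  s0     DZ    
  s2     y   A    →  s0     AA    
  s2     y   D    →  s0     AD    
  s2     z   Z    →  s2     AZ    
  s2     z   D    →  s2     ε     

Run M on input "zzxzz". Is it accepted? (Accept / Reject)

Accept

(s0, zzxzz, Z)
  read z, top Z: go to s2, push DZ → (s2, zxzz, DZ)
  read z, top D: go to s2, push ε → (s2, xzz, Z)
  read x, top Z: go to s2, push DZ → (s2, zz, DZ)
  read z, top D: go to s2, push ε → (s2, z, Z)
  read z, top Z: go to s2, push AZ → (s2, ε, AZ)
All input consumed; state s2 ∈ F.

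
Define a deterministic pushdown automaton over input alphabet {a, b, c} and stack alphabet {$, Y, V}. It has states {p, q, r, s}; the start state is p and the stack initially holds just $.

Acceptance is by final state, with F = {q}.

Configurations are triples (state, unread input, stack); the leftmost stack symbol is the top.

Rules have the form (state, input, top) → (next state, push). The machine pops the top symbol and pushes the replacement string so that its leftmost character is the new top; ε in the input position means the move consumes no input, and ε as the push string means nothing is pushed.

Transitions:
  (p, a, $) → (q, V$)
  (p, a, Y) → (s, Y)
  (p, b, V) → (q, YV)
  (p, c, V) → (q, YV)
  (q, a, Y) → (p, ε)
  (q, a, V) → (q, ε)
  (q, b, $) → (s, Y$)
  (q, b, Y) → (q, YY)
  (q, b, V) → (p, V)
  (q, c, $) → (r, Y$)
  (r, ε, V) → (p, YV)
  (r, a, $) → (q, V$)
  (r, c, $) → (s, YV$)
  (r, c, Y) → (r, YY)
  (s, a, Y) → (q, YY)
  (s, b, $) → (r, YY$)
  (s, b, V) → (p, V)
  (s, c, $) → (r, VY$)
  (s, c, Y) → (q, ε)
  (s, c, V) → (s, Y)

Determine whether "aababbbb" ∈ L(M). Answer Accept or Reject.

Accept

(p, aababbbb, $)
  read a, top $: go to q, push V$ → (q, ababbbb, V$)
  read a, top V: go to q, push ε → (q, babbbb, $)
  read b, top $: go to s, push Y$ → (s, abbbb, Y$)
  read a, top Y: go to q, push YY → (q, bbbb, YY$)
  read b, top Y: go to q, push YY → (q, bbb, YYY$)
  read b, top Y: go to q, push YY → (q, bb, YYYY$)
  read b, top Y: go to q, push YY → (q, b, YYYYY$)
  read b, top Y: go to q, push YY → (q, ε, YYYYYY$)
All input consumed; state q ∈ F.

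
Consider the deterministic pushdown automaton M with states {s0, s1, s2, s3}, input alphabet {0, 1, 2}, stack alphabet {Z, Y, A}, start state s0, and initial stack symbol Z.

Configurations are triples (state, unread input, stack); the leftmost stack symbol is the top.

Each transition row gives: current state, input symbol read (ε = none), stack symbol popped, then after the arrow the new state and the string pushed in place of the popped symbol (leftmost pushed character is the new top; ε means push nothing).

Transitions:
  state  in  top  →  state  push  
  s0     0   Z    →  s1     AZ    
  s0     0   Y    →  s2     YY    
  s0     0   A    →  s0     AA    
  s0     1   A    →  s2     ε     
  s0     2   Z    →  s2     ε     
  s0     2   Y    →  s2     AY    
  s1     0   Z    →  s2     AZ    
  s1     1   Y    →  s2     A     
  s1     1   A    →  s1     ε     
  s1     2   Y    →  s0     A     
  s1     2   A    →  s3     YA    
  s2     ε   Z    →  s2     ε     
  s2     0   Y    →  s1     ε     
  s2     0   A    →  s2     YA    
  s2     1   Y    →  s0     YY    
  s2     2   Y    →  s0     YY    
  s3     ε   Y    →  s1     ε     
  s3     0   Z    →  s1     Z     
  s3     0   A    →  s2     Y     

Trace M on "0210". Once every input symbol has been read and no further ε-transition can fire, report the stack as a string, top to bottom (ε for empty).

AZ

(s0, 0210, Z)
  read 0, top Z: go to s1, push AZ → (s1, 210, AZ)
  read 2, top A: go to s3, push YA → (s3, 10, YAZ)
  ε-move, top Y: go to s1, push ε → (s1, 10, AZ)
  read 1, top A: go to s1, push ε → (s1, 0, Z)
  read 0, top Z: go to s2, push AZ → (s2, ε, AZ)
All input consumed in state s2 with stack AZ.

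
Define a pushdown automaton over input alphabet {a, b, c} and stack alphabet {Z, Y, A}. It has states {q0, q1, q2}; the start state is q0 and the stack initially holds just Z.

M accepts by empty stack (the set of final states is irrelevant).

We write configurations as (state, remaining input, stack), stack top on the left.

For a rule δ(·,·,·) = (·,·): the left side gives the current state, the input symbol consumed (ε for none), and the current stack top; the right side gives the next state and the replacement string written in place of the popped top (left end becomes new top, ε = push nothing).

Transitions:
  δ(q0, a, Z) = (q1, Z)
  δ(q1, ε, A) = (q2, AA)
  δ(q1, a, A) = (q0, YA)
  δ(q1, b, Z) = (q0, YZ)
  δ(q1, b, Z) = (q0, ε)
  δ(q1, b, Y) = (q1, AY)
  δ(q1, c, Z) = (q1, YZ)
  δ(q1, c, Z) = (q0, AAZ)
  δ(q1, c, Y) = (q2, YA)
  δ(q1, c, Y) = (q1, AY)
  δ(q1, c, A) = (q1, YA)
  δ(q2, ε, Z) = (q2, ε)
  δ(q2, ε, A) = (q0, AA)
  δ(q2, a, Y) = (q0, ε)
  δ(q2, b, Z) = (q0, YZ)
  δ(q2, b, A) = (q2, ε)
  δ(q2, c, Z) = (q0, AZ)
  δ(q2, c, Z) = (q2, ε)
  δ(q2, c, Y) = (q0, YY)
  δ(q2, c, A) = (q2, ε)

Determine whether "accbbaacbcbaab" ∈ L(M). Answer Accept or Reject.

Accept

One accepting computation: (q0, accbbaacbcbaab, Z) ⊢ (q1, ccbbaacbcbaab, Z) ⊢ (q1, cbbaacbcbaab, YZ) ⊢ (q1, bbaacbcbaab, AYZ) ⊢ (q2, bbaacbcbaab, AAYZ) ⊢ (q2, baacbcbaab, AYZ) ⊢ (q2, aacbcbaab, YZ) ⊢ (q0, acbcbaab, Z) ⊢ (q1, cbcbaab, Z) ⊢ (q1, bcbaab, YZ) ⊢ (q1, cbaab, AYZ) ⊢ (q2, cbaab, AAYZ) ⊢ (q2, baab, AYZ) ⊢ (q2, aab, YZ) ⊢ (q0, ab, Z) ⊢ (q1, b, Z) ⊢ (q0, ε, ε)
All input consumed and the stack is empty.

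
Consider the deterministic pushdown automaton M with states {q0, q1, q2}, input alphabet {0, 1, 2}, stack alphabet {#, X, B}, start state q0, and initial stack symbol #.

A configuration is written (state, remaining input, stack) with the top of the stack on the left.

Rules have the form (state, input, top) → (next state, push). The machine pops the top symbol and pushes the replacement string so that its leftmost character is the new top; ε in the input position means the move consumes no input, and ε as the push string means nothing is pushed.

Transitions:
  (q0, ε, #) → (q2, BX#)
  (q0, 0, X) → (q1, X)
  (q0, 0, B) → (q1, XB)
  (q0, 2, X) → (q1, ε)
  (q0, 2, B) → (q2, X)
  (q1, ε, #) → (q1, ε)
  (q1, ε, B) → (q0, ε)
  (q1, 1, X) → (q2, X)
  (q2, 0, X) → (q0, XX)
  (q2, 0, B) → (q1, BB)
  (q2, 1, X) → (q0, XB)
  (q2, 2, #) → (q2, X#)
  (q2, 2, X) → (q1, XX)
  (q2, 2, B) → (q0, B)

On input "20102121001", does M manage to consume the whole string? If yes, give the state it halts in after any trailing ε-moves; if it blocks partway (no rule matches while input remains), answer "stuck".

q2

(q0, 20102121001, #)
  ε-move, top #: go to q2, push BX# → (q2, 20102121001, BX#)
  read 2, top B: go to q0, push B → (q0, 0102121001, BX#)
  read 0, top B: go to q1, push XB → (q1, 102121001, XBX#)
  read 1, top X: go to q2, push X → (q2, 02121001, XBX#)
  read 0, top X: go to q0, push XX → (q0, 2121001, XXBX#)
  read 2, top X: go to q1, push ε → (q1, 121001, XBX#)
  read 1, top X: go to q2, push X → (q2, 21001, XBX#)
  read 2, top X: go to q1, push XX → (q1, 1001, XXBX#)
  read 1, top X: go to q2, push X → (q2, 001, XXBX#)
  read 0, top X: go to q0, push XX → (q0, 01, XXXBX#)
  read 0, top X: go to q1, push X → (q1, 1, XXXBX#)
  read 1, top X: go to q2, push X → (q2, ε, XXXBX#)
All input consumed; M is in state q2.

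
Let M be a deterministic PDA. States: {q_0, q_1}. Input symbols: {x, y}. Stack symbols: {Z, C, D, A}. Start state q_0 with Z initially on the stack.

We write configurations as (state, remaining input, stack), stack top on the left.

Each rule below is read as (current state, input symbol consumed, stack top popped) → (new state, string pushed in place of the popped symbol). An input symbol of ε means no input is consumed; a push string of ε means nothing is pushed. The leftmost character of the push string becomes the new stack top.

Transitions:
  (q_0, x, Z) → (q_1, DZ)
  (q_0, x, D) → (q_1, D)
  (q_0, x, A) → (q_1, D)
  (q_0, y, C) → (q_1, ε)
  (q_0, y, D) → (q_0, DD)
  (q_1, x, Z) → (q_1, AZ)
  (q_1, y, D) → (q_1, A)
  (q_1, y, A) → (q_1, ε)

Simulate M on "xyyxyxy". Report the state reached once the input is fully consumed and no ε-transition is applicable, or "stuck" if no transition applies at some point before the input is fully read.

(q_0, xyyxyxy, Z)
  read x, top Z: go to q_1, push DZ → (q_1, yyxyxy, DZ)
  read y, top D: go to q_1, push A → (q_1, yxyxy, AZ)
  read y, top A: go to q_1, push ε → (q_1, xyxy, Z)
  read x, top Z: go to q_1, push AZ → (q_1, yxy, AZ)
  read y, top A: go to q_1, push ε → (q_1, xy, Z)
  read x, top Z: go to q_1, push AZ → (q_1, y, AZ)
  read y, top A: go to q_1, push ε → (q_1, ε, Z)
All input consumed; M is in state q_1.

q_1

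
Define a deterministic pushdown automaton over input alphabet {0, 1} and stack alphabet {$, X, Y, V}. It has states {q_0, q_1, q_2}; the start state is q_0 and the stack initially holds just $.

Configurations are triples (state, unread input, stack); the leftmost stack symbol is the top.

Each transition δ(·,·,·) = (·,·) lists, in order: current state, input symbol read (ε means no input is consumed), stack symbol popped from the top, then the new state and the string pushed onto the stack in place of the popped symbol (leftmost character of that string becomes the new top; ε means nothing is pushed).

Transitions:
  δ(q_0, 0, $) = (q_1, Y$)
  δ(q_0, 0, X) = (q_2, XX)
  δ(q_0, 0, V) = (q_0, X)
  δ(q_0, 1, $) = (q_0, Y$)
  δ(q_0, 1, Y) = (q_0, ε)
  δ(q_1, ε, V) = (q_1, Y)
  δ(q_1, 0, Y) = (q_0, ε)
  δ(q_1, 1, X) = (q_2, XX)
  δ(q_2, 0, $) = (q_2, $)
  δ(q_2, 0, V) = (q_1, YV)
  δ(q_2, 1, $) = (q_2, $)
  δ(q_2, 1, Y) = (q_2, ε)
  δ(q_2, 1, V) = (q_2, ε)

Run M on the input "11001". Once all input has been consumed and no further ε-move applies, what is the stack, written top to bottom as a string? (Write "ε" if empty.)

Y$

(q_0, 11001, $)
  read 1, top $: go to q_0, push Y$ → (q_0, 1001, Y$)
  read 1, top Y: go to q_0, push ε → (q_0, 001, $)
  read 0, top $: go to q_1, push Y$ → (q_1, 01, Y$)
  read 0, top Y: go to q_0, push ε → (q_0, 1, $)
  read 1, top $: go to q_0, push Y$ → (q_0, ε, Y$)
All input consumed in state q_0 with stack Y$.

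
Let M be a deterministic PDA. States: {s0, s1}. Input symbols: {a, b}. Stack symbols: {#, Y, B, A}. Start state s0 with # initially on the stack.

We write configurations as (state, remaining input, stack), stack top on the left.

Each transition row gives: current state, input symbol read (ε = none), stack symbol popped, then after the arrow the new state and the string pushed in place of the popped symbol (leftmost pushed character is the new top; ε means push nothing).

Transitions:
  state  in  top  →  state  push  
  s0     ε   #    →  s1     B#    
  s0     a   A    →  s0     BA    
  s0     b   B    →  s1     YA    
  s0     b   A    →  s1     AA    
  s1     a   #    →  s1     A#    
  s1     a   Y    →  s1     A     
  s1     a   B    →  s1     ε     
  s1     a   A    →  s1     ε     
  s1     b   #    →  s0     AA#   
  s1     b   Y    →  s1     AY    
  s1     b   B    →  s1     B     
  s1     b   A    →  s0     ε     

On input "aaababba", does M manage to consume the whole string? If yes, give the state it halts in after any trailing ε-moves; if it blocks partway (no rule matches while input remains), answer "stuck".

(s0, aaababba, #) ⊢ (s1, aaababba, B#) ⊢ (s1, aababba, #) ⊢ (s1, ababba, A#) ⊢ (s1, babba, #) ⊢ (s0, abba, AA#) ⊢ (s0, bba, BAA#) ⊢ (s1, ba, YAAA#) ⊢ (s1, a, AYAAA#) ⊢ (s1, ε, YAAA#)
All input consumed; M is in state s1.

s1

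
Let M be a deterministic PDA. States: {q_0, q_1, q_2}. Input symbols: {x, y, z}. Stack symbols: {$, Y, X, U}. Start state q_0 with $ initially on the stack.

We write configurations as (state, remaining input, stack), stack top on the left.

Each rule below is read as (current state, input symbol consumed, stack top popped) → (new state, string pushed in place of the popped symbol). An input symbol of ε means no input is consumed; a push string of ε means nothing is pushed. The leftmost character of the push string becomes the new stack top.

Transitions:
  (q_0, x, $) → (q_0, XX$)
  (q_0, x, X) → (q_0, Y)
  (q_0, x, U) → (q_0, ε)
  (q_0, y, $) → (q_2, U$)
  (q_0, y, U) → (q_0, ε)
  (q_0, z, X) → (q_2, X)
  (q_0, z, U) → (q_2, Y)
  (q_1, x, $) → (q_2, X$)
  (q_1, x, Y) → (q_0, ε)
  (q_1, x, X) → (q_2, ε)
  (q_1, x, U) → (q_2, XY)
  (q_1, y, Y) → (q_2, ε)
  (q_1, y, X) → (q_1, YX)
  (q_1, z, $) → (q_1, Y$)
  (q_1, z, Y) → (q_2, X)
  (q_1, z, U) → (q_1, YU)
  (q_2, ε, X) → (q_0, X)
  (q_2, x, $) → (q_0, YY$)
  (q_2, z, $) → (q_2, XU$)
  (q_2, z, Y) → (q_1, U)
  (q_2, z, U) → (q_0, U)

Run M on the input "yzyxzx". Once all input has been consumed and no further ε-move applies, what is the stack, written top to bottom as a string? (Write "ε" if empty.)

(q_0, yzyxzx, $)
  read y, top $: go to q_2, push U$ → (q_2, zyxzx, U$)
  read z, top U: go to q_0, push U → (q_0, yxzx, U$)
  read y, top U: go to q_0, push ε → (q_0, xzx, $)
  read x, top $: go to q_0, push XX$ → (q_0, zx, XX$)
  read z, top X: go to q_2, push X → (q_2, x, XX$)
  ε-move, top X: go to q_0, push X → (q_0, x, XX$)
  read x, top X: go to q_0, push Y → (q_0, ε, YX$)
All input consumed in state q_0 with stack YX$.

YX$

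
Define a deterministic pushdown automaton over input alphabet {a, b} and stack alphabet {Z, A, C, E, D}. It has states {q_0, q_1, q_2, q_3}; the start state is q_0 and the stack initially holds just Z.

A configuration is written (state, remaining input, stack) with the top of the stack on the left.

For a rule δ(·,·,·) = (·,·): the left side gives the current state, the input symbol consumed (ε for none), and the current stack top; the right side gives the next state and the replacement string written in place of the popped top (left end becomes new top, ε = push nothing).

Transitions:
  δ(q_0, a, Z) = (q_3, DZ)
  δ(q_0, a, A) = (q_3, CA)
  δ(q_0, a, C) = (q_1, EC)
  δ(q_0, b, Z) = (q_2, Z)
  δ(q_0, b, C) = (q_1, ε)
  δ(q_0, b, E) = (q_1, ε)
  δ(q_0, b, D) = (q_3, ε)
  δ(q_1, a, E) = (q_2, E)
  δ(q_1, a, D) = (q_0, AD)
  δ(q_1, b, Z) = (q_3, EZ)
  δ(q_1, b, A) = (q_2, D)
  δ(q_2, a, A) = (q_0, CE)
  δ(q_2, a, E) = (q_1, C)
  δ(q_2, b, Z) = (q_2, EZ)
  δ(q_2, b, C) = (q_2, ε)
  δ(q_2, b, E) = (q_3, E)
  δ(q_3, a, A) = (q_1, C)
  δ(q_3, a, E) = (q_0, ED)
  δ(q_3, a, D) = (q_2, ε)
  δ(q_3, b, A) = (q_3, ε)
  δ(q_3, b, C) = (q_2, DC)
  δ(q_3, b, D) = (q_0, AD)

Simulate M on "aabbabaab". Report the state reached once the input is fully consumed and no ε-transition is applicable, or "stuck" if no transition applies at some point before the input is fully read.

(q_0, aabbabaab, Z) ⊢ (q_3, abbabaab, DZ) ⊢ (q_2, bbabaab, Z) ⊢ (q_2, babaab, EZ) ⊢ (q_3, abaab, EZ) ⊢ (q_0, baab, EDZ) ⊢ (q_1, aab, DZ) ⊢ (q_0, ab, ADZ) ⊢ (q_3, b, CADZ) ⊢ (q_2, ε, DCADZ)
All input consumed; M is in state q_2.

q_2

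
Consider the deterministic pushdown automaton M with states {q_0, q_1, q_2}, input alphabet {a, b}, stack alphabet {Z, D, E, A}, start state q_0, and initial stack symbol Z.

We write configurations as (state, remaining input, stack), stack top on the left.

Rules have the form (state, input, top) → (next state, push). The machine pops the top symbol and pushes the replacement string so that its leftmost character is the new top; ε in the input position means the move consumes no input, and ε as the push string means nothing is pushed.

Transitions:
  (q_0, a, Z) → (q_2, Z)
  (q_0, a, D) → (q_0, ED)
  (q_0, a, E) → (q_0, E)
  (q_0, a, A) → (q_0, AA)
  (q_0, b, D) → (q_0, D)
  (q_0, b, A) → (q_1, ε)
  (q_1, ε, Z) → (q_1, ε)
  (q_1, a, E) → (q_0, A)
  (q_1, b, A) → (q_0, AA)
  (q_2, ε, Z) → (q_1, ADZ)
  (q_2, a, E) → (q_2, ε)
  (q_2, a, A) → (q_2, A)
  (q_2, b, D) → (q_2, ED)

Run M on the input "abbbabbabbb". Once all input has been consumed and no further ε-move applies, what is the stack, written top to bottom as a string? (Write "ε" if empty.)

(q_0, abbbabbabbb, Z) ⊢ (q_2, bbbabbabbb, Z) ⊢ (q_1, bbbabbabbb, ADZ) ⊢ (q_0, bbabbabbb, AADZ) ⊢ (q_1, babbabbb, ADZ) ⊢ (q_0, abbabbb, AADZ) ⊢ (q_0, bbabbb, AAADZ) ⊢ (q_1, babbb, AADZ) ⊢ (q_0, abbb, AAADZ) ⊢ (q_0, bbb, AAAADZ) ⊢ (q_1, bb, AAADZ) ⊢ (q_0, b, AAAADZ) ⊢ (q_1, ε, AAADZ)
All input consumed in state q_1 with stack AAADZ.

AAADZ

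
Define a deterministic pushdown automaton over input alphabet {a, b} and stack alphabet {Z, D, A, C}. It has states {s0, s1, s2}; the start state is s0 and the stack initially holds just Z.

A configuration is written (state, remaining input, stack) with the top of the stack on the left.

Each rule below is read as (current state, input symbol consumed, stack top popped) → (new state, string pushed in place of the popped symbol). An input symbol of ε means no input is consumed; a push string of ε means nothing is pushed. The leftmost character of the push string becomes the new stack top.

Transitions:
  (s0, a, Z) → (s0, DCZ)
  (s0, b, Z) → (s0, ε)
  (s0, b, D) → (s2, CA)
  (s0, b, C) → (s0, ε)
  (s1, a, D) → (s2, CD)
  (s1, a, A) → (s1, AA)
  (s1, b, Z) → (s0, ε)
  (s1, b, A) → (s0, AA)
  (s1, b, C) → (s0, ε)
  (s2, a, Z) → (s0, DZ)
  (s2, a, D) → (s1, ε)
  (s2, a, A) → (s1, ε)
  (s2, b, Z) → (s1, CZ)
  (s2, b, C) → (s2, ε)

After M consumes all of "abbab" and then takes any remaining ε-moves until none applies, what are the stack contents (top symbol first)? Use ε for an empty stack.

Z

(s0, abbab, Z)
  read a, top Z: go to s0, push DCZ → (s0, bbab, DCZ)
  read b, top D: go to s2, push CA → (s2, bab, CACZ)
  read b, top C: go to s2, push ε → (s2, ab, ACZ)
  read a, top A: go to s1, push ε → (s1, b, CZ)
  read b, top C: go to s0, push ε → (s0, ε, Z)
All input consumed in state s0 with stack Z.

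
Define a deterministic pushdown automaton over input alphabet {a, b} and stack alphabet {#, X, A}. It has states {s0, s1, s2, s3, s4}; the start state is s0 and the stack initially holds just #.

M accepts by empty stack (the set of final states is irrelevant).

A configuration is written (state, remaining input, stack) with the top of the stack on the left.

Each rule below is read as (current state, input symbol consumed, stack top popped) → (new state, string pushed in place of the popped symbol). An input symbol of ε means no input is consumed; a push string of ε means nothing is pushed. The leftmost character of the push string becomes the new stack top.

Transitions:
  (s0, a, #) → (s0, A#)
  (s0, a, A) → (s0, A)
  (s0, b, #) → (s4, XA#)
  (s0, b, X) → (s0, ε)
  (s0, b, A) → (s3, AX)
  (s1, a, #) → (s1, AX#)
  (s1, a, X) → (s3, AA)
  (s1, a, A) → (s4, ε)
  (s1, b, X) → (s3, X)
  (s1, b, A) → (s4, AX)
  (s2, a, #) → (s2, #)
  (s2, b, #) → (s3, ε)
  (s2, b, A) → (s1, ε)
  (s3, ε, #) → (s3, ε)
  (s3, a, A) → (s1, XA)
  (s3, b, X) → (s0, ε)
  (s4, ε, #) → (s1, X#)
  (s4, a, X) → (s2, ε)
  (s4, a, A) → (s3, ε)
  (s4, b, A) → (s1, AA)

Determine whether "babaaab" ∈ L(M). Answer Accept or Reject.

Accept

(s0, babaaab, #)
  read b, top #: go to s4, push XA# → (s4, abaaab, XA#)
  read a, top X: go to s2, push ε → (s2, baaab, A#)
  read b, top A: go to s1, push ε → (s1, aaab, #)
  read a, top #: go to s1, push AX# → (s1, aab, AX#)
  read a, top A: go to s4, push ε → (s4, ab, X#)
  read a, top X: go to s2, push ε → (s2, b, #)
  read b, top #: go to s3, push ε → (s3, ε, ε)
All input consumed and the stack is empty.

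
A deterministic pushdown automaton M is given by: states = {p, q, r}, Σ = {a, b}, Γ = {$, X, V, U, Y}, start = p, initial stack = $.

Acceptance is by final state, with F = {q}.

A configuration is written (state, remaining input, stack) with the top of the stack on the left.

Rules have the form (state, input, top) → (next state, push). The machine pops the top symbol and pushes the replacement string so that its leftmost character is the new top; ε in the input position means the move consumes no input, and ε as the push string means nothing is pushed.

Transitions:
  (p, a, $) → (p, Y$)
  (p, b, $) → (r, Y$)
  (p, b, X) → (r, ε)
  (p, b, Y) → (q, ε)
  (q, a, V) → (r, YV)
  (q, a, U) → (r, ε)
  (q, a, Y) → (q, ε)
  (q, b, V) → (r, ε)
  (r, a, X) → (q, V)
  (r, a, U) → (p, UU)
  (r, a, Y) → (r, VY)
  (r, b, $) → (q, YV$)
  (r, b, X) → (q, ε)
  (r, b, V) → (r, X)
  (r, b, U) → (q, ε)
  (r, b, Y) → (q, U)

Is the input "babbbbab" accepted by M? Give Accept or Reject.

Reject

(p, babbbbab, $) ⊢ (r, abbbbab, Y$) ⊢ (r, bbbbab, VY$) ⊢ (r, bbbab, XY$) ⊢ (q, bbab, Y$)
No transition applies at (q, bbab, Y$); input not fully consumed.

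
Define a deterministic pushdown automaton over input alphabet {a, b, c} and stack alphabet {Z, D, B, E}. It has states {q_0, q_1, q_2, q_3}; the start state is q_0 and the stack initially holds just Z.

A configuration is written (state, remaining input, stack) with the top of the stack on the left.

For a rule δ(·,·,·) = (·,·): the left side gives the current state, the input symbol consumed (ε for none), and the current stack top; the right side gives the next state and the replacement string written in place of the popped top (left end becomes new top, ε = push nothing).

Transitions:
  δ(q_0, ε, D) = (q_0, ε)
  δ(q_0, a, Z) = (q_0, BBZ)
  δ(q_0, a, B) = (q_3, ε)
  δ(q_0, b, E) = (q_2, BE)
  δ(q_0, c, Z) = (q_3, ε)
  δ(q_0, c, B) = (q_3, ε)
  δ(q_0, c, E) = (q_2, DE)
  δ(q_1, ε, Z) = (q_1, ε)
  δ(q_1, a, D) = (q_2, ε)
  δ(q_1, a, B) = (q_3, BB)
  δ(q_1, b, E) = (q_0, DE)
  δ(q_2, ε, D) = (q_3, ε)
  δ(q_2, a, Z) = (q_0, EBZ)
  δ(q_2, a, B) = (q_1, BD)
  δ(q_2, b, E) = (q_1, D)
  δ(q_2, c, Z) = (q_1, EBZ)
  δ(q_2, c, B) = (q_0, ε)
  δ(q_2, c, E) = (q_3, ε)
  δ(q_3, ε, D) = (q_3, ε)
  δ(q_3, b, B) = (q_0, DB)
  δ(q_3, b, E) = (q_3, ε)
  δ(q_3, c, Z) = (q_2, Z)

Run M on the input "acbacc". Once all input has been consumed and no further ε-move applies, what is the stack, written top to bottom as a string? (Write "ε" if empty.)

EBZ

(q_0, acbacc, Z)
  read a, top Z: go to q_0, push BBZ → (q_0, cbacc, BBZ)
  read c, top B: go to q_3, push ε → (q_3, bacc, BZ)
  read b, top B: go to q_0, push DB → (q_0, acc, DBZ)
  ε-move, top D: go to q_0, push ε → (q_0, acc, BZ)
  read a, top B: go to q_3, push ε → (q_3, cc, Z)
  read c, top Z: go to q_2, push Z → (q_2, c, Z)
  read c, top Z: go to q_1, push EBZ → (q_1, ε, EBZ)
All input consumed in state q_1 with stack EBZ.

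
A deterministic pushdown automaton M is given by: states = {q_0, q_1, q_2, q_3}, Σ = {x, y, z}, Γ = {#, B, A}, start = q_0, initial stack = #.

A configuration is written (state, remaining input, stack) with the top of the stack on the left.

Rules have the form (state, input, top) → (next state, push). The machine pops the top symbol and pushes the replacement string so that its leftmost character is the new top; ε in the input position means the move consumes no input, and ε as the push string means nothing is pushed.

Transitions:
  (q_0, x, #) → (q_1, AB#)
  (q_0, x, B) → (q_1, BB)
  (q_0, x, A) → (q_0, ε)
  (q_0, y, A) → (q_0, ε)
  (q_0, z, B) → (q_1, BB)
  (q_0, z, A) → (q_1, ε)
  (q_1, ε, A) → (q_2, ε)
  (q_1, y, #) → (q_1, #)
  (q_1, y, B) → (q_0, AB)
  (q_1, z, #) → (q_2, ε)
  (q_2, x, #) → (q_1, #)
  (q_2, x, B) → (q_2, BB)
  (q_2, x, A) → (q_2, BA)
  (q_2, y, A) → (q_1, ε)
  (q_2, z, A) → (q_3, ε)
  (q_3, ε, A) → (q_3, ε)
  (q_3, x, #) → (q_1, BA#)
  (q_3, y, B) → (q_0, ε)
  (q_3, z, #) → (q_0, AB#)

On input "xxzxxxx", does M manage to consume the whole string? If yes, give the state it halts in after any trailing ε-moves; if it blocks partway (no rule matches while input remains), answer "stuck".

(q_0, xxzxxxx, #) ⊢ (q_1, xzxxxx, AB#) ⊢ (q_2, xzxxxx, B#) ⊢ (q_2, zxxxx, BB#)
No transition for (q_2, z, top B); M blocks with input zxxxx remaining.

stuck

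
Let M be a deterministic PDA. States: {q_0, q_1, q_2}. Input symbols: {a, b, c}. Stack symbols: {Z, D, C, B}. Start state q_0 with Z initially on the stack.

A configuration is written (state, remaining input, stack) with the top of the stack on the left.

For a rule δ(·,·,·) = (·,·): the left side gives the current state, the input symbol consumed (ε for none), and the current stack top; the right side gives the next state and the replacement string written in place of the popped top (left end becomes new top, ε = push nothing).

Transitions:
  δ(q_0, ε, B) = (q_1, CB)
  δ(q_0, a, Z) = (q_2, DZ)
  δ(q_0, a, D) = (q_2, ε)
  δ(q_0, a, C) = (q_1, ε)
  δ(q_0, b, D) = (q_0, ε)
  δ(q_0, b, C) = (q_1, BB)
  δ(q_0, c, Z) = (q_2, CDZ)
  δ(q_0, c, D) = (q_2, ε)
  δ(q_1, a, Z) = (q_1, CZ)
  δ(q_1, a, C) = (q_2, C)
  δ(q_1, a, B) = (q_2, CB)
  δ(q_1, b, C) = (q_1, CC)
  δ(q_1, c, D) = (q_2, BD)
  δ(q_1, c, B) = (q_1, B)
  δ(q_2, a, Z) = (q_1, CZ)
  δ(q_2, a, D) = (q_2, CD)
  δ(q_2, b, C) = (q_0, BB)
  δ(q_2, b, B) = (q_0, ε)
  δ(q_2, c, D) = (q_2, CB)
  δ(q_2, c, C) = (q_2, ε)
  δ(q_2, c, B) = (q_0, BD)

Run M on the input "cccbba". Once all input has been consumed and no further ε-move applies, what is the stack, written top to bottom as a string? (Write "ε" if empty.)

(q_0, cccbba, Z)
  read c, top Z: go to q_2, push CDZ → (q_2, ccbba, CDZ)
  read c, top C: go to q_2, push ε → (q_2, cbba, DZ)
  read c, top D: go to q_2, push CB → (q_2, bba, CBZ)
  read b, top C: go to q_0, push BB → (q_0, ba, BBBZ)
  ε-move, top B: go to q_1, push CB → (q_1, ba, CBBBZ)
  read b, top C: go to q_1, push CC → (q_1, a, CCBBBZ)
  read a, top C: go to q_2, push C → (q_2, ε, CCBBBZ)
All input consumed in state q_2 with stack CCBBBZ.

CCBBBZ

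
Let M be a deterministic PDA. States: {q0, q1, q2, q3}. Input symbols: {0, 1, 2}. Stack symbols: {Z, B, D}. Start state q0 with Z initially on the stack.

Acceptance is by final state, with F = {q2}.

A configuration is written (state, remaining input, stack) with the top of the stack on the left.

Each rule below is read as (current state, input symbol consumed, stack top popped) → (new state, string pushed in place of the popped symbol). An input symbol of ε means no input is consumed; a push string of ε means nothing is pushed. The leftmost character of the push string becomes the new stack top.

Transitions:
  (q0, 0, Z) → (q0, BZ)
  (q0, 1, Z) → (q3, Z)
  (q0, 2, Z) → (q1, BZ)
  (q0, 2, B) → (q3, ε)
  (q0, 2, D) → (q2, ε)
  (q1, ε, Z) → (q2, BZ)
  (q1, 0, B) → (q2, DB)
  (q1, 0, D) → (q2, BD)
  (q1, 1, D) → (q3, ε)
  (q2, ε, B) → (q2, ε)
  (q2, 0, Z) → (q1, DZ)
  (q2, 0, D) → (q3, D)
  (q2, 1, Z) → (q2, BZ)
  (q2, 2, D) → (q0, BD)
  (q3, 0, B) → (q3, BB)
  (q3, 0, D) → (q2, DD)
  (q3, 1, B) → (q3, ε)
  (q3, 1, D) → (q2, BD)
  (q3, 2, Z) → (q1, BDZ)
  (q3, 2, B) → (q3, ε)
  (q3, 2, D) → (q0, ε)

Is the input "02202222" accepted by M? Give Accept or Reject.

Reject

(q0, 02202222, Z)
  read 0, top Z: go to q0, push BZ → (q0, 2202222, BZ)
  read 2, top B: go to q3, push ε → (q3, 202222, Z)
  read 2, top Z: go to q1, push BDZ → (q1, 02222, BDZ)
  read 0, top B: go to q2, push DB → (q2, 2222, DBDZ)
  read 2, top D: go to q0, push BD → (q0, 222, BDBDZ)
  read 2, top B: go to q3, push ε → (q3, 22, DBDZ)
  read 2, top D: go to q0, push ε → (q0, 2, BDZ)
  read 2, top B: go to q3, push ε → (q3, ε, DZ)
All input consumed; state q3 ∉ F and no further ε-move applies.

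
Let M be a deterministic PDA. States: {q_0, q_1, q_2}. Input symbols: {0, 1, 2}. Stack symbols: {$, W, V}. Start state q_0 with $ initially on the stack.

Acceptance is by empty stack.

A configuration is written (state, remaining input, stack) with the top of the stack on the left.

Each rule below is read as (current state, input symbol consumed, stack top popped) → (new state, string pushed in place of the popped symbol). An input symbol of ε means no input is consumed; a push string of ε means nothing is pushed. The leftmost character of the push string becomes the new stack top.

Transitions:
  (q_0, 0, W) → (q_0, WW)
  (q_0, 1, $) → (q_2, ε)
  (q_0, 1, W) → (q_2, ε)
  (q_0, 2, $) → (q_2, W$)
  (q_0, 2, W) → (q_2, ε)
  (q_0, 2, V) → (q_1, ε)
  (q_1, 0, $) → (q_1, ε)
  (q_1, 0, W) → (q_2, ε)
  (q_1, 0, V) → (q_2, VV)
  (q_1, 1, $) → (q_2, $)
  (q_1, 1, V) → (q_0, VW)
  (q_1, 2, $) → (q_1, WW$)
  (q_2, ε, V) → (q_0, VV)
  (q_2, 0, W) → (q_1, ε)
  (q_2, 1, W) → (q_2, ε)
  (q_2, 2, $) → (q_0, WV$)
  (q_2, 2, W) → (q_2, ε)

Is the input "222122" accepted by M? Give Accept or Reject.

(q_0, 222122, $) ⊢ (q_2, 22122, W$) ⊢ (q_2, 2122, $) ⊢ (q_0, 122, WV$) ⊢ (q_2, 22, V$) ⊢ (q_0, 22, VV$) ⊢ (q_1, 2, V$)
No transition applies at (q_1, 2, V$); input not fully consumed.

Reject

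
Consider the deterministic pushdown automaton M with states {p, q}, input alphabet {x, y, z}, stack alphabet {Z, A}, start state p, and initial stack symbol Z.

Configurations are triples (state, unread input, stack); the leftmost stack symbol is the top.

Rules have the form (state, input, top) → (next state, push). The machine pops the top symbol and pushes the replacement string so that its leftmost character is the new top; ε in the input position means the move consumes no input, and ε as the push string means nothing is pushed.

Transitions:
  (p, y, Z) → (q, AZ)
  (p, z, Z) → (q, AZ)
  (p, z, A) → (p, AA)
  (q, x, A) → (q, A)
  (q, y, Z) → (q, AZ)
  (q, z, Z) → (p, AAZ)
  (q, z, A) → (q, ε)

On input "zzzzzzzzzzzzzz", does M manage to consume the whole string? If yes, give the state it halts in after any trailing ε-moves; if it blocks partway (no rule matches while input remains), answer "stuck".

(p, zzzzzzzzzzzzzz, Z)
  read z, top Z: go to q, push AZ → (q, zzzzzzzzzzzzz, AZ)
  read z, top A: go to q, push ε → (q, zzzzzzzzzzzz, Z)
  read z, top Z: go to p, push AAZ → (p, zzzzzzzzzzz, AAZ)
  read z, top A: go to p, push AA → (p, zzzzzzzzzz, AAAZ)
  read z, top A: go to p, push AA → (p, zzzzzzzzz, AAAAZ)
  read z, top A: go to p, push AA → (p, zzzzzzzz, AAAAAZ)
  read z, top A: go to p, push AA → (p, zzzzzzz, AAAAAAZ)
  read z, top A: go to p, push AA → (p, zzzzzz, AAAAAAAZ)
  read z, top A: go to p, push AA → (p, zzzzz, AAAAAAAAZ)
  read z, top A: go to p, push AA → (p, zzzz, AAAAAAAAAZ)
  read z, top A: go to p, push AA → (p, zzz, AAAAAAAAAAZ)
  read z, top A: go to p, push AA → (p, zz, AAAAAAAAAAAZ)
  read z, top A: go to p, push AA → (p, z, AAAAAAAAAAAAZ)
  read z, top A: go to p, push AA → (p, ε, AAAAAAAAAAAAAZ)
All input consumed; M is in state p.

p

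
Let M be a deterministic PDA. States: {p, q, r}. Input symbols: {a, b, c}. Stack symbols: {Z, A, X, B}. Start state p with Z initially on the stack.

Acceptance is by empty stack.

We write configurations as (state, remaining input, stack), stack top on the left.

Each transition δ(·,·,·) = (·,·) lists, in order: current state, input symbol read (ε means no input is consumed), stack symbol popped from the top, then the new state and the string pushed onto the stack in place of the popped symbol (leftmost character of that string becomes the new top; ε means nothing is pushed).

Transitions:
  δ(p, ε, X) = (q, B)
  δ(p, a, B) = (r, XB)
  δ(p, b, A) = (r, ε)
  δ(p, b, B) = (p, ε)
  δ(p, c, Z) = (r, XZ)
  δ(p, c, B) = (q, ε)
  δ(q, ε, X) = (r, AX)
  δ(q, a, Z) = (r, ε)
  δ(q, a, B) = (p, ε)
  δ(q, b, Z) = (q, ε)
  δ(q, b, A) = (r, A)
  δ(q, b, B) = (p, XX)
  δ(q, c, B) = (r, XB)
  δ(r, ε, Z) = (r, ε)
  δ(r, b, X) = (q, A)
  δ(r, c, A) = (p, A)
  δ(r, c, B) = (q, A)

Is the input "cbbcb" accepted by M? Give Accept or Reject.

(p, cbbcb, Z)
  read c, top Z: go to r, push XZ → (r, bbcb, XZ)
  read b, top X: go to q, push A → (q, bcb, AZ)
  read b, top A: go to r, push A → (r, cb, AZ)
  read c, top A: go to p, push A → (p, b, AZ)
  read b, top A: go to r, push ε → (r, ε, Z)
  ε-move, top Z: go to r, push ε → (r, ε, ε)
All input consumed and the stack is empty.

Accept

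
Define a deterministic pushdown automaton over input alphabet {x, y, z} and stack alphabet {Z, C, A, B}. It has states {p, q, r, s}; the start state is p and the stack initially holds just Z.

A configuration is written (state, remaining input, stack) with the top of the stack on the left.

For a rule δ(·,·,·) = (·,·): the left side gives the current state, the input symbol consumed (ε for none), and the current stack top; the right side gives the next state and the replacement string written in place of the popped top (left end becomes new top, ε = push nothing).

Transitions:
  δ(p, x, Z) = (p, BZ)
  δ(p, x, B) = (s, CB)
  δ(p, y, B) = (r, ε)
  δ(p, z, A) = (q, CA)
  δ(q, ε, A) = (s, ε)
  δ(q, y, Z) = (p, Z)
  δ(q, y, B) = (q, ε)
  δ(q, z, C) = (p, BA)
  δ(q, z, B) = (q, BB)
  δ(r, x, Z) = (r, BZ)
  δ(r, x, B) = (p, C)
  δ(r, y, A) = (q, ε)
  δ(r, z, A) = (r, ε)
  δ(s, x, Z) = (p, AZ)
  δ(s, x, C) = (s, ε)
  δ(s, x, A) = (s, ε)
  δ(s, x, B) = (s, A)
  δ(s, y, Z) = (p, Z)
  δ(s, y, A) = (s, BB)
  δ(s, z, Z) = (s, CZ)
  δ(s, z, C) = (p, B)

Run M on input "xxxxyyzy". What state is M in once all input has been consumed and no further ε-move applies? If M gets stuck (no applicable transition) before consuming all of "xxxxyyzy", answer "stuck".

stuck

(p, xxxxyyzy, Z)
  read x, top Z: go to p, push BZ → (p, xxxyyzy, BZ)
  read x, top B: go to s, push CB → (s, xxyyzy, CBZ)
  read x, top C: go to s, push ε → (s, xyyzy, BZ)
  read x, top B: go to s, push A → (s, yyzy, AZ)
  read y, top A: go to s, push BB → (s, yzy, BBZ)
No transition for (s, y, top B); M blocks with input yzy remaining.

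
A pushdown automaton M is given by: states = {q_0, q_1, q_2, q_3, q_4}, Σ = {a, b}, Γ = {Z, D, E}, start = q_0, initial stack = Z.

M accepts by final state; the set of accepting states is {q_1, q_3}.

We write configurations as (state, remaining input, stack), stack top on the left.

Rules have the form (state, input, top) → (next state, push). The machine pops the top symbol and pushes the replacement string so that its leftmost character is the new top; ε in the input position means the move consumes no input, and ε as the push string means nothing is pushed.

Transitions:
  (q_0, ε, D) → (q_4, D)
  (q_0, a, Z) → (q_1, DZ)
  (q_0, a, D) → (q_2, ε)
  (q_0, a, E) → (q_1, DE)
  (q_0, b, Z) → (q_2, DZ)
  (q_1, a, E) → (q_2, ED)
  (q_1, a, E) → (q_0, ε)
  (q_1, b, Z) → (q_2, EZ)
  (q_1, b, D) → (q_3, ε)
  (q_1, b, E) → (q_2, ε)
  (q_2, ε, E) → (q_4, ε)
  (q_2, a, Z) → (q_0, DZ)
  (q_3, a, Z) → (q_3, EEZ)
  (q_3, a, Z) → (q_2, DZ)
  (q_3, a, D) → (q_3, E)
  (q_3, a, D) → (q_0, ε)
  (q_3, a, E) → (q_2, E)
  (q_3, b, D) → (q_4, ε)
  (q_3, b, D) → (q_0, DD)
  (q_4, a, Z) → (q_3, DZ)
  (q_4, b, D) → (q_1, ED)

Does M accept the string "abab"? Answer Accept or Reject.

Reject

No computation consumes all input and reaches a final state.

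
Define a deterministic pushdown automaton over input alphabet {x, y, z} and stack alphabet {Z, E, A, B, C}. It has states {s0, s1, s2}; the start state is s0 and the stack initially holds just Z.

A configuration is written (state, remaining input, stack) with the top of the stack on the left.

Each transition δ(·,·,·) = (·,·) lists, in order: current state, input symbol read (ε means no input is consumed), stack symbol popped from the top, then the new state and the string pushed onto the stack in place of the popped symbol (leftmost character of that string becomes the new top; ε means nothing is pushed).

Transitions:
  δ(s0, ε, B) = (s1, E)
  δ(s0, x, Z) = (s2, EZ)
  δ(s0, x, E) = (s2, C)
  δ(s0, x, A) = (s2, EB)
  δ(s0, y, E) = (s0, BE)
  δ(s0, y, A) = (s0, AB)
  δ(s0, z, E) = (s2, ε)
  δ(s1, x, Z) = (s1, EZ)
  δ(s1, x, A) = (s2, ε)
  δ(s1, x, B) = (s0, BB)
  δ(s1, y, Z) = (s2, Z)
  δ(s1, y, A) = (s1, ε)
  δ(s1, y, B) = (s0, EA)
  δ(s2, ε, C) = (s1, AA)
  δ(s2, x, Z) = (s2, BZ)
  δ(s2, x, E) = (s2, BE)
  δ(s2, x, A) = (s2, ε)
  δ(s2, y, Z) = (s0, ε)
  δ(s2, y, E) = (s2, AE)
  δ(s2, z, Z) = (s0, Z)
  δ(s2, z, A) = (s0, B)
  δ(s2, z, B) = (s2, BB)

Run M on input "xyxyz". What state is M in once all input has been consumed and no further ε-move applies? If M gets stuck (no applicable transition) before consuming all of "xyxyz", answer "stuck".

(s0, xyxyz, Z)
  read x, top Z: go to s2, push EZ → (s2, yxyz, EZ)
  read y, top E: go to s2, push AE → (s2, xyz, AEZ)
  read x, top A: go to s2, push ε → (s2, yz, EZ)
  read y, top E: go to s2, push AE → (s2, z, AEZ)
  read z, top A: go to s0, push B → (s0, ε, BEZ)
  ε-move, top B: go to s1, push E → (s1, ε, EEZ)
All input consumed; M is in state s1.

s1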